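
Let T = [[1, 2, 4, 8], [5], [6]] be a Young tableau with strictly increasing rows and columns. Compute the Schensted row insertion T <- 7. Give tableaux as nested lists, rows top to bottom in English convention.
In row 1, 7 replaces 8 (the leftmost entry greater than 7); 8 is bumped to row 2. 8 is appended to row 2. The new tableau is [[1, 2, 4, 7], [5, 8], [6]].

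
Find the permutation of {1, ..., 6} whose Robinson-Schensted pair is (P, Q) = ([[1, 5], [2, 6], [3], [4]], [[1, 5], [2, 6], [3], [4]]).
Reverse the RSK construction: for i from n down to 1, find the cell of Q containing i, remove the entry at that cell from P, and reverse-bump it up through P; the value ejected from row 1 is w(i).

Step i=6: Q has 6 at row 2, column 2; remove 6 from row 2 of P and reverse-bump: 6 enters row 1 and ejects 5. So w(6) = 5. P is now [[1, 6], [2], [3], [4]].
Step i=5: Q has 5 at row 1, column 2; remove that cell from P, ejecting 6. So w(5) = 6. P is now [[1], [2], [3], [4]].
Step i=4: Q has 4 at row 4, column 1; remove 4 from row 4 of P and reverse-bump: 4 enters row 3 and ejects 3; 3 enters row 2 and ejects 2; 2 enters row 1 and ejects 1. So w(4) = 1. P is now [[2], [3], [4]].
Step i=3: Q has 3 at row 3, column 1; remove 4 from row 3 of P and reverse-bump: 4 enters row 2 and ejects 3; 3 enters row 1 and ejects 2. So w(3) = 2. P is now [[3], [4]].
Step i=2: Q has 2 at row 2, column 1; remove 4 from row 2 of P and reverse-bump: 4 enters row 1 and ejects 3. So w(2) = 3. P is now [[4]].
Step i=1: Q has 1 at row 1, column 1; remove that cell from P, ejecting 4. So w(1) = 4. P is now [].

So w = 4 3 2 1 6 5.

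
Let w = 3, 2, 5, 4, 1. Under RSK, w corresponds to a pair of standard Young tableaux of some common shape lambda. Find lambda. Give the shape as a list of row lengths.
Row-insert each entry into an empty tableau.

After inserting 3: P = [[3]].
After inserting 2: P = [[2], [3]].
After inserting 5: P = [[2, 5], [3]].
After inserting 4: P = [[2, 4], [3, 5]].
After inserting 1: P = [[1, 4], [2, 5], [3]].

The final insertion tableau P = [[1, 4], [2, 5], [3]] has shape [2, 2, 1].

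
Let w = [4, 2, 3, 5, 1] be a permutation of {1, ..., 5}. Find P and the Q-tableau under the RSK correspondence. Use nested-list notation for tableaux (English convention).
P = [[1, 3, 5], [2], [4]], Q = [[1, 3, 4], [2], [5]]

Insert each entry of the permutation into P by Schensted row insertion, recording in Q the position of each new cell.

Insert 4: appended to row 1. P = [[4]].
Insert 2: 2 bumps 4 from row 1; 4 starts row 2. P = [[2], [4]].
Insert 3: appended to row 1. P = [[2, 3], [4]].
Insert 5: appended to row 1. P = [[2, 3, 5], [4]].
Insert 1: 1 bumps 2 from row 1; 2 bumps 4 from row 2; 4 starts row 3. P = [[1, 3, 5], [2], [4]].

So P = [[1, 3, 5], [2], [4]], Q = [[1, 3, 4], [2], [5]].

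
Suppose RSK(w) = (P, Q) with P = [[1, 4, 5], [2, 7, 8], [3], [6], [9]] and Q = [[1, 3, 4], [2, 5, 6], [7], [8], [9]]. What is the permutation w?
Reverse the RSK construction: for i from n down to 1, find the cell of Q containing i, remove the entry at that cell from P, and reverse-bump it up through P; the value ejected from row 1 is w(i).

Step i=9: Q has 9 at row 5, column 1; remove 9 from row 5 of P and reverse-bump: 9 enters row 4 and ejects 6; 6 enters row 3 and ejects 3; 3 enters row 2 and ejects 2; 2 enters row 1 and ejects 1. So w(9) = 1. P is now [[2, 4, 5], [3, 7, 8], [6], [9]].
Step i=8: Q has 8 at row 4, column 1; remove 9 from row 4 of P and reverse-bump: 9 enters row 3 and ejects 6; 6 enters row 2 and ejects 3; 3 enters row 1 and ejects 2. So w(8) = 2. P is now [[3, 4, 5], [6, 7, 8], [9]].
Step i=7: Q has 7 at row 3, column 1; remove 9 from row 3 of P and reverse-bump: 9 enters row 2 and ejects 8; 8 enters row 1 and ejects 5. So w(7) = 5. P is now [[3, 4, 8], [6, 7, 9]].
Step i=6: Q has 6 at row 2, column 3; remove 9 from row 2 of P and reverse-bump: 9 enters row 1 and ejects 8. So w(6) = 8. P is now [[3, 4, 9], [6, 7]].
Step i=5: Q has 5 at row 2, column 2; remove 7 from row 2 of P and reverse-bump: 7 enters row 1 and ejects 4. So w(5) = 4. P is now [[3, 7, 9], [6]].
Step i=4: Q has 4 at row 1, column 3; remove that cell from P, ejecting 9. So w(4) = 9. P is now [[3, 7], [6]].
Step i=3: Q has 3 at row 1, column 2; remove that cell from P, ejecting 7. So w(3) = 7. P is now [[3], [6]].
Step i=2: Q has 2 at row 2, column 1; remove 6 from row 2 of P and reverse-bump: 6 enters row 1 and ejects 3. So w(2) = 3. P is now [[6]].
Step i=1: Q has 1 at row 1, column 1; remove that cell from P, ejecting 6. So w(1) = 6. P is now [].

So w = 6 3 7 9 4 8 5 2 1.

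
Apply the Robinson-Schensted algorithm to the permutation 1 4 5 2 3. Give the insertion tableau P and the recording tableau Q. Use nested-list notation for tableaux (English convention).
Insert each entry of the permutation into P by Schensted row insertion, recording in Q the position of each new cell.

After inserting 1: P = [[1]].
After inserting 4: P = [[1, 4]].
After inserting 5: P = [[1, 4, 5]].
After inserting 2: P = [[1, 2, 5], [4]].
After inserting 3: P = [[1, 2, 3], [4, 5]].

So P = [[1, 2, 3], [4, 5]], Q = [[1, 2, 3], [4, 5]].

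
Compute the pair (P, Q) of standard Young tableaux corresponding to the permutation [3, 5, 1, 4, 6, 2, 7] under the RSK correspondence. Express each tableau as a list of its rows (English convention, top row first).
P = [[1, 2, 6, 7], [3, 4], [5]], Q = [[1, 2, 5, 7], [3, 4], [6]]

Insert each entry of the permutation into P by Schensted row insertion, recording in Q the position of each new cell.

Insert 3: appended to row 1. P = [[3]].
Insert 5: appended to row 1. P = [[3, 5]].
Insert 1: 1 bumps 3 from row 1; 3 starts row 2. P = [[1, 5], [3]].
Insert 4: 4 bumps 5 from row 1; 5 appends to row 2. P = [[1, 4], [3, 5]].
Insert 6: appended to row 1. P = [[1, 4, 6], [3, 5]].
Insert 2: 2 bumps 4 from row 1; 4 bumps 5 from row 2; 5 starts row 3. P = [[1, 2, 6], [3, 4], [5]].
Insert 7: appended to row 1. P = [[1, 2, 6, 7], [3, 4], [5]].

So P = [[1, 2, 6, 7], [3, 4], [5]], Q = [[1, 2, 5, 7], [3, 4], [6]].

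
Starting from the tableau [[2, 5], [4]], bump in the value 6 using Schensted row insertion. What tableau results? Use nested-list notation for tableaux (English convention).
[[2, 5, 6], [4]]

6 is larger than every entry of row 1, so it is appended to row 1. The new tableau is [[2, 5, 6], [4]].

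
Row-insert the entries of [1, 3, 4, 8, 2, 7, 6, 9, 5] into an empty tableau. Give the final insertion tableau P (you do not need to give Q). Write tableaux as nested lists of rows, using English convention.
After inserting 1: P = [[1]].
After inserting 3: P = [[1, 3]].
After inserting 4: P = [[1, 3, 4]].
After inserting 8: P = [[1, 3, 4, 8]].
After inserting 2: P = [[1, 2, 4, 8], [3]].
After inserting 7: P = [[1, 2, 4, 7], [3, 8]].
After inserting 6: P = [[1, 2, 4, 6], [3, 7], [8]].
After inserting 9: P = [[1, 2, 4, 6, 9], [3, 7], [8]].
After inserting 5: P = [[1, 2, 4, 5, 9], [3, 6], [7], [8]].

So P = [[1, 2, 4, 5, 9], [3, 6], [7], [8]].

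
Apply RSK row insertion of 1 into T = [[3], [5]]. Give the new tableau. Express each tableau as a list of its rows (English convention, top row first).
[[1], [3], [5]]

In row 1, 1 replaces 3 (the leftmost entry greater than 1); 3 is bumped to row 2. In row 2, 3 replaces 5 (the leftmost entry greater than 3); 5 is bumped to row 3. 5 starts a new row 3. The new tableau is [[1], [3], [5]].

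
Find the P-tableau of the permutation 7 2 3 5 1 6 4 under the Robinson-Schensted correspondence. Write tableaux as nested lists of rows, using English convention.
Insert 7: appended to row 1. P = [[7]].
Insert 2: 2 bumps 7 from row 1; 7 starts row 2. P = [[2], [7]].
Insert 3: appended to row 1. P = [[2, 3], [7]].
Insert 5: appended to row 1. P = [[2, 3, 5], [7]].
Insert 1: 1 bumps 2 from row 1; 2 bumps 7 from row 2; 7 starts row 3. P = [[1, 3, 5], [2], [7]].
Insert 6: appended to row 1. P = [[1, 3, 5, 6], [2], [7]].
Insert 4: 4 bumps 5 from row 1; 5 appends to row 2. P = [[1, 3, 4, 6], [2, 5], [7]].

So P = [[1, 3, 4, 6], [2, 5], [7]].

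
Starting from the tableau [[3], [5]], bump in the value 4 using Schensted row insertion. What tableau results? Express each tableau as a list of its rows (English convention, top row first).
[[3, 4], [5]]

4 is larger than every entry of row 1, so it is appended to row 1. The new tableau is [[3, 4], [5]].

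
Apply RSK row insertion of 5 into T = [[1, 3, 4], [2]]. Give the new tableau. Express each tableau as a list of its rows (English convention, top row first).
5 is larger than every entry of row 1, so it is appended to row 1. The new tableau is [[1, 3, 4, 5], [2]].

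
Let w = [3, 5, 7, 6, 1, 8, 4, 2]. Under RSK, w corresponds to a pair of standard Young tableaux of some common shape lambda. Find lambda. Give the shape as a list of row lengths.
[4, 2, 1, 1]

Row-insert each entry into an empty tableau.

After inserting 3: P = [[3]].
After inserting 5: P = [[3, 5]].
After inserting 7: P = [[3, 5, 7]].
After inserting 6: P = [[3, 5, 6], [7]].
After inserting 1: P = [[1, 5, 6], [3], [7]].
After inserting 8: P = [[1, 5, 6, 8], [3], [7]].
After inserting 4: P = [[1, 4, 6, 8], [3, 5], [7]].
After inserting 2: P = [[1, 2, 6, 8], [3, 4], [5], [7]].

The final insertion tableau P = [[1, 2, 6, 8], [3, 4], [5], [7]] has shape [4, 2, 1, 1].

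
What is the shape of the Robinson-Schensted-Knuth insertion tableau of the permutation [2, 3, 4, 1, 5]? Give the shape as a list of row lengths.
[4, 1]

Row-insert each entry into an empty tableau.

After inserting 2: P = [[2]].
After inserting 3: P = [[2, 3]].
After inserting 4: P = [[2, 3, 4]].
After inserting 1: P = [[1, 3, 4], [2]].
After inserting 5: P = [[1, 3, 4, 5], [2]].

The final insertion tableau P = [[1, 3, 4, 5], [2]] has shape [4, 1].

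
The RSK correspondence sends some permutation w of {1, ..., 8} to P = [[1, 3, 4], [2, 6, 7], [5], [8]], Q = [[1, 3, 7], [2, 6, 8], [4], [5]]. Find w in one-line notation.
8 5 6 2 1 3 7 4

Reverse RSK: for i = n, n-1, ..., 1, locate i in Q, remove the corresponding corner cell from P, and reverse-bump its entry up through P; the value ejected from row 1 is w(i).

So w = 8 5 6 2 1 3 7 4.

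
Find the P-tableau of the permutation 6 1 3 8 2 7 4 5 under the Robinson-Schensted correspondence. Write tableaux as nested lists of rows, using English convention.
P = [[1, 2, 4, 5], [3, 7], [6, 8]]

After inserting 6: P = [[6]].
After inserting 1: P = [[1], [6]].
After inserting 3: P = [[1, 3], [6]].
After inserting 8: P = [[1, 3, 8], [6]].
After inserting 2: P = [[1, 2, 8], [3], [6]].
After inserting 7: P = [[1, 2, 7], [3, 8], [6]].
After inserting 4: P = [[1, 2, 4], [3, 7], [6, 8]].
After inserting 5: P = [[1, 2, 4, 5], [3, 7], [6, 8]].

So P = [[1, 2, 4, 5], [3, 7], [6, 8]].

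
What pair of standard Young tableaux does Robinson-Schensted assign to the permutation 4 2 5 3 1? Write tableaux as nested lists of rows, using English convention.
Insert each entry of the permutation into P by Schensted row insertion, recording in Q the position of each new cell.

Insert 4: appended to row 1. P = [[4]], Q = [[1]].
Insert 2: 2 bumps 4 from row 1; 4 starts row 2. P = [[2], [4]], Q = [[1], [2]].
Insert 5: appended to row 1. P = [[2, 5], [4]], Q = [[1, 3], [2]].
Insert 3: 3 bumps 5 from row 1; 5 appends to row 2. P = [[2, 3], [4, 5]], Q = [[1, 3], [2, 4]].
Insert 1: 1 bumps 2 from row 1; 2 bumps 4 from row 2; 4 starts row 3. P = [[1, 3], [2, 5], [4]], Q = [[1, 3], [2, 4], [5]].

So P = [[1, 3], [2, 5], [4]], Q = [[1, 3], [2, 4], [5]].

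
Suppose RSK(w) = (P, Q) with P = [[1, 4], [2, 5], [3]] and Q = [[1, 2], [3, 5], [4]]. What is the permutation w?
3 5 2 1 4

Reverse RSK: for i = n, n-1, ..., 1, locate i in Q, remove the corresponding corner cell from P, and reverse-bump its entry up through P; the value ejected from row 1 is w(i).

So w = 3 5 2 1 4.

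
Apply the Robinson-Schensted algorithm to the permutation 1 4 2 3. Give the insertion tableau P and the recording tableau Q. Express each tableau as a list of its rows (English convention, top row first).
Insert each entry of the permutation into P by Schensted row insertion, recording in Q the position of each new cell.

Insert 1: appended to row 1. P = [[1]].
Insert 4: appended to row 1. P = [[1, 4]].
Insert 2: 2 bumps 4 from row 1; 4 starts row 2. P = [[1, 2], [4]].
Insert 3: appended to row 1. P = [[1, 2, 3], [4]].

So P = [[1, 2, 3], [4]], Q = [[1, 2, 4], [3]].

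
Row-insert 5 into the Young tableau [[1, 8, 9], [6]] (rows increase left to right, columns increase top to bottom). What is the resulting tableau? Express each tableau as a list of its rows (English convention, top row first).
[[1, 5, 9], [6, 8]]

In row 1, 5 replaces 8 (the leftmost entry greater than 5); 8 is bumped to row 2. 8 is appended to row 2. The new tableau is [[1, 5, 9], [6, 8]].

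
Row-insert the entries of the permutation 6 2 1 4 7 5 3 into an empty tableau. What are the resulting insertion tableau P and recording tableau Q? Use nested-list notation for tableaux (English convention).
P = [[1, 3, 5], [2, 4], [6, 7]], Q = [[1, 4, 5], [2, 6], [3, 7]]

Insert each entry of the permutation into P by Schensted row insertion, recording in Q the position of each new cell.

Insert 6: appended to row 1. P = [[6]].
Insert 2: 2 bumps 6 from row 1; 6 starts row 2. P = [[2], [6]].
Insert 1: 1 bumps 2 from row 1; 2 bumps 6 from row 2; 6 starts row 3. P = [[1], [2], [6]].
Insert 4: appended to row 1. P = [[1, 4], [2], [6]].
Insert 7: appended to row 1. P = [[1, 4, 7], [2], [6]].
Insert 5: 5 bumps 7 from row 1; 7 appends to row 2. P = [[1, 4, 5], [2, 7], [6]].
Insert 3: 3 bumps 4 from row 1; 4 bumps 7 from row 2; 7 appends to row 3. P = [[1, 3, 5], [2, 4], [6, 7]].

So P = [[1, 3, 5], [2, 4], [6, 7]], Q = [[1, 4, 5], [2, 6], [3, 7]].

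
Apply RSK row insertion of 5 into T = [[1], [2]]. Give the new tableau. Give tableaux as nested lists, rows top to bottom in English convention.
5 is larger than every entry of row 1, so it is appended to row 1. The new tableau is [[1, 5], [2]].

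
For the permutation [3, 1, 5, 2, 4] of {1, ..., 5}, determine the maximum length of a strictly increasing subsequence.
3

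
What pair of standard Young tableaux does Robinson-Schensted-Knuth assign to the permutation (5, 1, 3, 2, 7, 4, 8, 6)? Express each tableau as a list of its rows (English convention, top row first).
Insert each entry of the permutation into P by Schensted row insertion, recording in Q the position of each new cell.

Insert 5: appended to row 1. P = [[5]], Q = [[1]].
Insert 1: 1 bumps 5 from row 1; 5 starts row 2. P = [[1], [5]], Q = [[1], [2]].
Insert 3: appended to row 1. P = [[1, 3], [5]], Q = [[1, 3], [2]].
Insert 2: 2 bumps 3 from row 1; 3 bumps 5 from row 2; 5 starts row 3. P = [[1, 2], [3], [5]], Q = [[1, 3], [2], [4]].
Insert 7: appended to row 1. P = [[1, 2, 7], [3], [5]], Q = [[1, 3, 5], [2], [4]].
Insert 4: 4 bumps 7 from row 1; 7 appends to row 2. P = [[1, 2, 4], [3, 7], [5]], Q = [[1, 3, 5], [2, 6], [4]].
Insert 8: appended to row 1. P = [[1, 2, 4, 8], [3, 7], [5]], Q = [[1, 3, 5, 7], [2, 6], [4]].
Insert 6: 6 bumps 8 from row 1; 8 appends to row 2. P = [[1, 2, 4, 6], [3, 7, 8], [5]], Q = [[1, 3, 5, 7], [2, 6, 8], [4]].

So P = [[1, 2, 4, 6], [3, 7, 8], [5]], Q = [[1, 3, 5, 7], [2, 6, 8], [4]].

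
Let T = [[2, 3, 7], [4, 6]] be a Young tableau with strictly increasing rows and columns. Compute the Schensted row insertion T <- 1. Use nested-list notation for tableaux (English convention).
In row 1, 1 replaces 2 (the leftmost entry greater than 1); 2 is bumped to row 2. In row 2, 2 replaces 4 (the leftmost entry greater than 2); 4 is bumped to row 3. 4 starts a new row 3. The new tableau is [[1, 3, 7], [2, 6], [4]].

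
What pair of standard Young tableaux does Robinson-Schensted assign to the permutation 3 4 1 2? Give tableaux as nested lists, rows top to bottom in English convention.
Insert each entry of the permutation into P by Schensted row insertion, recording in Q the position of each new cell.

Insert 3: appended to row 1. P = [[3]].
Insert 4: appended to row 1. P = [[3, 4]].
Insert 1: 1 bumps 3 from row 1; 3 starts row 2. P = [[1, 4], [3]].
Insert 2: 2 bumps 4 from row 1; 4 appends to row 2. P = [[1, 2], [3, 4]].

So P = [[1, 2], [3, 4]], Q = [[1, 2], [3, 4]].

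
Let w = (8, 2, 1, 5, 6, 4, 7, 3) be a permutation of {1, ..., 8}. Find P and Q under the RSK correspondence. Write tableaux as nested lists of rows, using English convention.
P = [[1, 3, 6, 7], [2, 4], [5], [8]], Q = [[1, 4, 5, 7], [2, 6], [3], [8]]

Insert each entry of the permutation into P by Schensted row insertion, recording in Q the position of each new cell.

Insert 8: appended to row 1. P = [[8]].
Insert 2: 2 bumps 8 from row 1; 8 starts row 2. P = [[2], [8]].
Insert 1: 1 bumps 2 from row 1; 2 bumps 8 from row 2; 8 starts row 3. P = [[1], [2], [8]].
Insert 5: appended to row 1. P = [[1, 5], [2], [8]].
Insert 6: appended to row 1. P = [[1, 5, 6], [2], [8]].
Insert 4: 4 bumps 5 from row 1; 5 appends to row 2. P = [[1, 4, 6], [2, 5], [8]].
Insert 7: appended to row 1. P = [[1, 4, 6, 7], [2, 5], [8]].
Insert 3: 3 bumps 4 from row 1; 4 bumps 5 from row 2; 5 bumps 8 from row 3; 8 starts row 4. P = [[1, 3, 6, 7], [2, 4], [5], [8]].

So P = [[1, 3, 6, 7], [2, 4], [5], [8]], Q = [[1, 4, 5, 7], [2, 6], [3], [8]].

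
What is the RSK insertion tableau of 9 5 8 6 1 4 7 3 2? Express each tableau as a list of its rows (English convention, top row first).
P = [[1, 2, 7], [3, 6], [4], [5], [8], [9]]

Insert 9: appended to row 1. P = [[9]].
Insert 5: 5 bumps 9 from row 1; 9 starts row 2. P = [[5], [9]].
Insert 8: appended to row 1. P = [[5, 8], [9]].
Insert 6: 6 bumps 8 from row 1; 8 bumps 9 from row 2; 9 starts row 3. P = [[5, 6], [8], [9]].
Insert 1: 1 bumps 5 from row 1; 5 bumps 8 from row 2; 8 bumps 9 from row 3; 9 starts row 4. P = [[1, 6], [5], [8], [9]].
Insert 4: 4 bumps 6 from row 1; 6 appends to row 2. P = [[1, 4], [5, 6], [8], [9]].
Insert 7: appended to row 1. P = [[1, 4, 7], [5, 6], [8], [9]].
Insert 3: 3 bumps 4 from row 1; 4 bumps 5 from row 2; 5 bumps 8 from row 3; 8 bumps 9 from row 4; 9 starts row 5. P = [[1, 3, 7], [4, 6], [5], [8], [9]].
Insert 2: 2 bumps 3 from row 1; 3 bumps 4 from row 2; 4 bumps 5 from row 3; 5 bumps 8 from row 4; 8 bumps 9 from row 5; 9 starts row 6. P = [[1, 2, 7], [3, 6], [4], [5], [8], [9]].

So P = [[1, 2, 7], [3, 6], [4], [5], [8], [9]].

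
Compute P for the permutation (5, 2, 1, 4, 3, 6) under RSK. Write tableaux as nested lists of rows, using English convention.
Insert 5: appended to row 1. P = [[5]].
Insert 2: 2 bumps 5 from row 1; 5 starts row 2. P = [[2], [5]].
Insert 1: 1 bumps 2 from row 1; 2 bumps 5 from row 2; 5 starts row 3. P = [[1], [2], [5]].
Insert 4: appended to row 1. P = [[1, 4], [2], [5]].
Insert 3: 3 bumps 4 from row 1; 4 appends to row 2. P = [[1, 3], [2, 4], [5]].
Insert 6: appended to row 1. P = [[1, 3, 6], [2, 4], [5]].

So P = [[1, 3, 6], [2, 4], [5]].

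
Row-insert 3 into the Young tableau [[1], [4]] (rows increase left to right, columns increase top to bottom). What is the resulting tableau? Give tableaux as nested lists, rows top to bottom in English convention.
[[1, 3], [4]]

3 is larger than every entry of row 1, so it is appended to row 1. The new tableau is [[1, 3], [4]].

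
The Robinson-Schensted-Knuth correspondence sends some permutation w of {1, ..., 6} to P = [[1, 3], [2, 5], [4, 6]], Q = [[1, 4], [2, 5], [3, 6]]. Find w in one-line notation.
Reverse the RSK construction: for i from n down to 1, find the cell of Q containing i, remove the entry at that cell from P, and reverse-bump it up through P; the value ejected from row 1 is w(i).

Step i=6: Q has 6 at row 3, column 2; remove 6 from row 3 of P and reverse-bump: 6 enters row 2 and ejects 5; 5 enters row 1 and ejects 3. So w(6) = 3. P is now [[1, 5], [2, 6], [4]].
Step i=5: Q has 5 at row 2, column 2; remove 6 from row 2 of P and reverse-bump: 6 enters row 1 and ejects 5. So w(5) = 5. P is now [[1, 6], [2], [4]].
Step i=4: Q has 4 at row 1, column 2; remove that cell from P, ejecting 6. So w(4) = 6. P is now [[1], [2], [4]].
Step i=3: Q has 3 at row 3, column 1; remove 4 from row 3 of P and reverse-bump: 4 enters row 2 and ejects 2; 2 enters row 1 and ejects 1. So w(3) = 1. P is now [[2], [4]].
Step i=2: Q has 2 at row 2, column 1; remove 4 from row 2 of P and reverse-bump: 4 enters row 1 and ejects 2. So w(2) = 2. P is now [[4]].
Step i=1: Q has 1 at row 1, column 1; remove that cell from P, ejecting 4. So w(1) = 4. P is now [].

So w = 4 2 1 6 5 3.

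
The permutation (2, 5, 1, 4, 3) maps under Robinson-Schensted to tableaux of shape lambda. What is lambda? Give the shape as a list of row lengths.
[2, 2, 1]

Row-insert each entry into an empty tableau.

After inserting 2: P = [[2]].
After inserting 5: P = [[2, 5]].
After inserting 1: P = [[1, 5], [2]].
After inserting 4: P = [[1, 4], [2, 5]].
After inserting 3: P = [[1, 3], [2, 4], [5]].

The final insertion tableau P = [[1, 3], [2, 4], [5]] has shape [2, 2, 1].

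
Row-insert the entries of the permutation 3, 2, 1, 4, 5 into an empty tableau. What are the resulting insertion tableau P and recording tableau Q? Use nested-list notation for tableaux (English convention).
Insert each entry of the permutation into P by Schensted row insertion, recording in Q the position of each new cell.

After inserting 3: P = [[3]].
After inserting 2: P = [[2], [3]].
After inserting 1: P = [[1], [2], [3]].
After inserting 4: P = [[1, 4], [2], [3]].
After inserting 5: P = [[1, 4, 5], [2], [3]].

So P = [[1, 4, 5], [2], [3]], Q = [[1, 4, 5], [2], [3]].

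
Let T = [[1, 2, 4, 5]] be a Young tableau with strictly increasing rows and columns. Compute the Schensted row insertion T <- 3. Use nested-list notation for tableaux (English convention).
In row 1, 3 replaces 4 (the leftmost entry greater than 3); 4 is bumped to row 2. 4 starts a new row 2. The new tableau is [[1, 2, 3, 5], [4]].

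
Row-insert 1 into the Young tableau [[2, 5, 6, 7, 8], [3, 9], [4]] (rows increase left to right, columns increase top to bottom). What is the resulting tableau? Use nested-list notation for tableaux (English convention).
[[1, 5, 6, 7, 8], [2, 9], [3], [4]]

In row 1, 1 replaces 2 (the leftmost entry greater than 1); 2 is bumped to row 2. In row 2, 2 replaces 3 (the leftmost entry greater than 2); 3 is bumped to row 3. In row 3, 3 replaces 4 (the leftmost entry greater than 3); 4 is bumped to row 4. 4 starts a new row 4. The new tableau is [[1, 5, 6, 7, 8], [2, 9], [3], [4]].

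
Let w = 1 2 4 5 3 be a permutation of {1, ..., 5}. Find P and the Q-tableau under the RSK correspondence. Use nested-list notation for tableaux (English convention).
P = [[1, 2, 3, 5], [4]], Q = [[1, 2, 3, 4], [5]]

Insert each entry of the permutation into P by Schensted row insertion, recording in Q the position of each new cell.

Insert 1: appended to row 1. P = [[1]].
Insert 2: appended to row 1. P = [[1, 2]].
Insert 4: appended to row 1. P = [[1, 2, 4]].
Insert 5: appended to row 1. P = [[1, 2, 4, 5]].
Insert 3: 3 bumps 4 from row 1; 4 starts row 2. P = [[1, 2, 3, 5], [4]].

So P = [[1, 2, 3, 5], [4]], Q = [[1, 2, 3, 4], [5]].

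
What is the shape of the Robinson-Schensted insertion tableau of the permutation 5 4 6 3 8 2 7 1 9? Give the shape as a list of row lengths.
[4, 2, 1, 1, 1]

Row-insert each entry into an empty tableau.

After inserting 5: P = [[5]].
After inserting 4: P = [[4], [5]].
After inserting 6: P = [[4, 6], [5]].
After inserting 3: P = [[3, 6], [4], [5]].
After inserting 8: P = [[3, 6, 8], [4], [5]].
After inserting 2: P = [[2, 6, 8], [3], [4], [5]].
After inserting 7: P = [[2, 6, 7], [3, 8], [4], [5]].
After inserting 1: P = [[1, 6, 7], [2, 8], [3], [4], [5]].
After inserting 9: P = [[1, 6, 7, 9], [2, 8], [3], [4], [5]].

The final insertion tableau P = [[1, 6, 7, 9], [2, 8], [3], [4], [5]] has shape [4, 2, 1, 1, 1].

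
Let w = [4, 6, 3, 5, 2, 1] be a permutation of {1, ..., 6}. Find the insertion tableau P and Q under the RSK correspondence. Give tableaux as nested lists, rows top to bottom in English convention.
Insert each entry of the permutation into P by Schensted row insertion, recording in Q the position of each new cell.

Insert 4: appended to row 1. P = [[4]].
Insert 6: appended to row 1. P = [[4, 6]].
Insert 3: 3 bumps 4 from row 1; 4 starts row 2. P = [[3, 6], [4]].
Insert 5: 5 bumps 6 from row 1; 6 appends to row 2. P = [[3, 5], [4, 6]].
Insert 2: 2 bumps 3 from row 1; 3 bumps 4 from row 2; 4 starts row 3. P = [[2, 5], [3, 6], [4]].
Insert 1: 1 bumps 2 from row 1; 2 bumps 3 from row 2; 3 bumps 4 from row 3; 4 starts row 4. P = [[1, 5], [2, 6], [3], [4]].

So P = [[1, 5], [2, 6], [3], [4]], Q = [[1, 2], [3, 4], [5], [6]].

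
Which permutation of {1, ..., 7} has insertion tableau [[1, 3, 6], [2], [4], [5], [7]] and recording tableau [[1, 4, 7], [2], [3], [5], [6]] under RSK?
7 5 2 4 3 1 6

Reverse the RSK construction: for i from n down to 1, find the cell of Q containing i, remove the entry at that cell from P, and reverse-bump it up through P; the value ejected from row 1 is w(i).

Step i=7: Q has 7 at row 1, column 3; remove that cell from P, ejecting 6. So w(7) = 6. P is now [[1, 3], [2], [4], [5], [7]].
Step i=6: Q has 6 at row 5, column 1; remove 7 from row 5 of P and reverse-bump: 7 enters row 4 and ejects 5; 5 enters row 3 and ejects 4; 4 enters row 2 and ejects 2; 2 enters row 1 and ejects 1. So w(6) = 1. P is now [[2, 3], [4], [5], [7]].
Step i=5: Q has 5 at row 4, column 1; remove 7 from row 4 of P and reverse-bump: 7 enters row 3 and ejects 5; 5 enters row 2 and ejects 4; 4 enters row 1 and ejects 3. So w(5) = 3. P is now [[2, 4], [5], [7]].
Step i=4: Q has 4 at row 1, column 2; remove that cell from P, ejecting 4. So w(4) = 4. P is now [[2], [5], [7]].
Step i=3: Q has 3 at row 3, column 1; remove 7 from row 3 of P and reverse-bump: 7 enters row 2 and ejects 5; 5 enters row 1 and ejects 2. So w(3) = 2. P is now [[5], [7]].
Step i=2: Q has 2 at row 2, column 1; remove 7 from row 2 of P and reverse-bump: 7 enters row 1 and ejects 5. So w(2) = 5. P is now [[7]].
Step i=1: Q has 1 at row 1, column 1; remove that cell from P, ejecting 7. So w(1) = 7. P is now [].

So w = 7 5 2 4 3 1 6.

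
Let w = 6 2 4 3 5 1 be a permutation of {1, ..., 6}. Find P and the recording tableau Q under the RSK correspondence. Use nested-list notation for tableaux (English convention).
P = [[1, 3, 5], [2], [4], [6]], Q = [[1, 3, 5], [2], [4], [6]]

Insert each entry of the permutation into P by Schensted row insertion, recording in Q the position of each new cell.

Insert 6: appended to row 1. P = [[6]].
Insert 2: 2 bumps 6 from row 1; 6 starts row 2. P = [[2], [6]].
Insert 4: appended to row 1. P = [[2, 4], [6]].
Insert 3: 3 bumps 4 from row 1; 4 bumps 6 from row 2; 6 starts row 3. P = [[2, 3], [4], [6]].
Insert 5: appended to row 1. P = [[2, 3, 5], [4], [6]].
Insert 1: 1 bumps 2 from row 1; 2 bumps 4 from row 2; 4 bumps 6 from row 3; 6 starts row 4. P = [[1, 3, 5], [2], [4], [6]].

So P = [[1, 3, 5], [2], [4], [6]], Q = [[1, 3, 5], [2], [4], [6]].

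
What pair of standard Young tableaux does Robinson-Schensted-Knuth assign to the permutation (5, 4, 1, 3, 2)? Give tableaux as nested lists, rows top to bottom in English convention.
Insert each entry of the permutation into P by Schensted row insertion, recording in Q the position of each new cell.

Insert 5: appended to row 1. P = [[5]].
Insert 4: 4 bumps 5 from row 1; 5 starts row 2. P = [[4], [5]].
Insert 1: 1 bumps 4 from row 1; 4 bumps 5 from row 2; 5 starts row 3. P = [[1], [4], [5]].
Insert 3: appended to row 1. P = [[1, 3], [4], [5]].
Insert 2: 2 bumps 3 from row 1; 3 bumps 4 from row 2; 4 bumps 5 from row 3; 5 starts row 4. P = [[1, 2], [3], [4], [5]].

So P = [[1, 2], [3], [4], [5]], Q = [[1, 4], [2], [3], [5]].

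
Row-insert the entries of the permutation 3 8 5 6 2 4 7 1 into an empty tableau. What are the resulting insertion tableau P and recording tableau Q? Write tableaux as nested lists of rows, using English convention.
P = [[1, 4, 6, 7], [2, 5], [3], [8]], Q = [[1, 2, 4, 7], [3, 6], [5], [8]]

Insert each entry of the permutation into P by Schensted row insertion, recording in Q the position of each new cell.

Insert 3: appended to row 1. P = [[3]], Q = [[1]].
Insert 8: appended to row 1. P = [[3, 8]], Q = [[1, 2]].
Insert 5: 5 bumps 8 from row 1; 8 starts row 2. P = [[3, 5], [8]], Q = [[1, 2], [3]].
Insert 6: appended to row 1. P = [[3, 5, 6], [8]], Q = [[1, 2, 4], [3]].
Insert 2: 2 bumps 3 from row 1; 3 bumps 8 from row 2; 8 starts row 3. P = [[2, 5, 6], [3], [8]], Q = [[1, 2, 4], [3], [5]].
Insert 4: 4 bumps 5 from row 1; 5 appends to row 2. P = [[2, 4, 6], [3, 5], [8]], Q = [[1, 2, 4], [3, 6], [5]].
Insert 7: appended to row 1. P = [[2, 4, 6, 7], [3, 5], [8]], Q = [[1, 2, 4, 7], [3, 6], [5]].
Insert 1: 1 bumps 2 from row 1; 2 bumps 3 from row 2; 3 bumps 8 from row 3; 8 starts row 4. P = [[1, 4, 6, 7], [2, 5], [3], [8]], Q = [[1, 2, 4, 7], [3, 6], [5], [8]].

So P = [[1, 4, 6, 7], [2, 5], [3], [8]], Q = [[1, 2, 4, 7], [3, 6], [5], [8]].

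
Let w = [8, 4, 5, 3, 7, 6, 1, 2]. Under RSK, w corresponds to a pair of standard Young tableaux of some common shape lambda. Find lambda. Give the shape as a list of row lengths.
[3, 2, 2, 1]

Row-insert each entry into an empty tableau.

After inserting 8: P = [[8]].
After inserting 4: P = [[4], [8]].
After inserting 5: P = [[4, 5], [8]].
After inserting 3: P = [[3, 5], [4], [8]].
After inserting 7: P = [[3, 5, 7], [4], [8]].
After inserting 6: P = [[3, 5, 6], [4, 7], [8]].
After inserting 1: P = [[1, 5, 6], [3, 7], [4], [8]].
After inserting 2: P = [[1, 2, 6], [3, 5], [4, 7], [8]].

The final insertion tableau P = [[1, 2, 6], [3, 5], [4, 7], [8]] has shape [3, 2, 2, 1].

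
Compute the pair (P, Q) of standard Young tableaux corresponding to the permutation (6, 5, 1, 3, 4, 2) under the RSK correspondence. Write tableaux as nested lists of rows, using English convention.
Insert each entry of the permutation into P by Schensted row insertion, recording in Q the position of each new cell.

After inserting 6: P = [[6]].
After inserting 5: P = [[5], [6]].
After inserting 1: P = [[1], [5], [6]].
After inserting 3: P = [[1, 3], [5], [6]].
After inserting 4: P = [[1, 3, 4], [5], [6]].
After inserting 2: P = [[1, 2, 4], [3], [5], [6]].

So P = [[1, 2, 4], [3], [5], [6]], Q = [[1, 4, 5], [2], [3], [6]].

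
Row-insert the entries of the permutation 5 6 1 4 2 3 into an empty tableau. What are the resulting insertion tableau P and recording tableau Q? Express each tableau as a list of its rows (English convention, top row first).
P = [[1, 2, 3], [4, 6], [5]], Q = [[1, 2, 6], [3, 4], [5]]

Insert each entry of the permutation into P by Schensted row insertion, recording in Q the position of each new cell.

Insert 5: appended to row 1. P = [[5]], Q = [[1]].
Insert 6: appended to row 1. P = [[5, 6]], Q = [[1, 2]].
Insert 1: 1 bumps 5 from row 1; 5 starts row 2. P = [[1, 6], [5]], Q = [[1, 2], [3]].
Insert 4: 4 bumps 6 from row 1; 6 appends to row 2. P = [[1, 4], [5, 6]], Q = [[1, 2], [3, 4]].
Insert 2: 2 bumps 4 from row 1; 4 bumps 5 from row 2; 5 starts row 3. P = [[1, 2], [4, 6], [5]], Q = [[1, 2], [3, 4], [5]].
Insert 3: appended to row 1. P = [[1, 2, 3], [4, 6], [5]], Q = [[1, 2, 6], [3, 4], [5]].

So P = [[1, 2, 3], [4, 6], [5]], Q = [[1, 2, 6], [3, 4], [5]].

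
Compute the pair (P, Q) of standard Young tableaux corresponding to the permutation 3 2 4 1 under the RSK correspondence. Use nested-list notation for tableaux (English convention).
Insert each entry of the permutation into P by Schensted row insertion, recording in Q the position of each new cell.

After inserting 3: P = [[3]].
After inserting 2: P = [[2], [3]].
After inserting 4: P = [[2, 4], [3]].
After inserting 1: P = [[1, 4], [2], [3]].

So P = [[1, 4], [2], [3]], Q = [[1, 3], [2], [4]].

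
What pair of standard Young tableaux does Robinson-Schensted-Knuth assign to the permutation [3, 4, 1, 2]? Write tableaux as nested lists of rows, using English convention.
P = [[1, 2], [3, 4]], Q = [[1, 2], [3, 4]]

Insert each entry of the permutation into P by Schensted row insertion, recording in Q the position of each new cell.

Insert 3: appended to row 1. P = [[3]].
Insert 4: appended to row 1. P = [[3, 4]].
Insert 1: 1 bumps 3 from row 1; 3 starts row 2. P = [[1, 4], [3]].
Insert 2: 2 bumps 4 from row 1; 4 appends to row 2. P = [[1, 2], [3, 4]].

So P = [[1, 2], [3, 4]], Q = [[1, 2], [3, 4]].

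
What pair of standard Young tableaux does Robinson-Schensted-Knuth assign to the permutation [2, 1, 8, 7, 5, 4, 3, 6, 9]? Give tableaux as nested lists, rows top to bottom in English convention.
P = [[1, 3, 6, 9], [2, 4], [5], [7], [8]], Q = [[1, 3, 8, 9], [2, 4], [5], [6], [7]]

Insert each entry of the permutation into P by Schensted row insertion, recording in Q the position of each new cell.

After inserting 2: P = [[2]].
After inserting 1: P = [[1], [2]].
After inserting 8: P = [[1, 8], [2]].
After inserting 7: P = [[1, 7], [2, 8]].
After inserting 5: P = [[1, 5], [2, 7], [8]].
After inserting 4: P = [[1, 4], [2, 5], [7], [8]].
After inserting 3: P = [[1, 3], [2, 4], [5], [7], [8]].
After inserting 6: P = [[1, 3, 6], [2, 4], [5], [7], [8]].
After inserting 9: P = [[1, 3, 6, 9], [2, 4], [5], [7], [8]].

So P = [[1, 3, 6, 9], [2, 4], [5], [7], [8]], Q = [[1, 3, 8, 9], [2, 4], [5], [6], [7]].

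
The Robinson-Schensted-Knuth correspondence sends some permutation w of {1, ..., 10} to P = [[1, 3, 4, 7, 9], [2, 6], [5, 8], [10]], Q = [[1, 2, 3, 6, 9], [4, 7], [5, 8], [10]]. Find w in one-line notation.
2 5 6 3 1 10 8 7 9 4

Reverse the RSK construction: for i from n down to 1, find the cell of Q containing i, remove the entry at that cell from P, and reverse-bump it up through P; the value ejected from row 1 is w(i).

Step i=10: Q has 10 at row 4, column 1; remove 10 from row 4 of P and reverse-bump: 10 enters row 3 and ejects 8; 8 enters row 2 and ejects 6; 6 enters row 1 and ejects 4. So w(10) = 4. P is now [[1, 3, 6, 7, 9], [2, 8], [5, 10]].
Step i=9: Q has 9 at row 1, column 5; remove that cell from P, ejecting 9. So w(9) = 9. P is now [[1, 3, 6, 7], [2, 8], [5, 10]].
Step i=8: Q has 8 at row 3, column 2; remove 10 from row 3 of P and reverse-bump: 10 enters row 2 and ejects 8; 8 enters row 1 and ejects 7. So w(8) = 7. P is now [[1, 3, 6, 8], [2, 10], [5]].
Step i=7: Q has 7 at row 2, column 2; remove 10 from row 2 of P and reverse-bump: 10 enters row 1 and ejects 8. So w(7) = 8. P is now [[1, 3, 6, 10], [2], [5]].
Step i=6: Q has 6 at row 1, column 4; remove that cell from P, ejecting 10. So w(6) = 10. P is now [[1, 3, 6], [2], [5]].
Step i=5: Q has 5 at row 3, column 1; remove 5 from row 3 of P and reverse-bump: 5 enters row 2 and ejects 2; 2 enters row 1 and ejects 1. So w(5) = 1. P is now [[2, 3, 6], [5]].
Step i=4: Q has 4 at row 2, column 1; remove 5 from row 2 of P and reverse-bump: 5 enters row 1 and ejects 3. So w(4) = 3. P is now [[2, 5, 6]].
Step i=3: Q has 3 at row 1, column 3; remove that cell from P, ejecting 6. So w(3) = 6. P is now [[2, 5]].
Step i=2: Q has 2 at row 1, column 2; remove that cell from P, ejecting 5. So w(2) = 5. P is now [[2]].
Step i=1: Q has 1 at row 1, column 1; remove that cell from P, ejecting 2. So w(1) = 2. P is now [].

So w = 2 5 6 3 1 10 8 7 9 4.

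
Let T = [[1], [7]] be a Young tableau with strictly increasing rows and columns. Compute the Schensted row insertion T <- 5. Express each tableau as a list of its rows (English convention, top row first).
5 is larger than every entry of row 1, so it is appended to row 1. The new tableau is [[1, 5], [7]].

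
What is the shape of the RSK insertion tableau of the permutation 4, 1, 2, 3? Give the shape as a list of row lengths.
[3, 1]

Row-insert each entry into an empty tableau.

After inserting 4: P = [[4]].
After inserting 1: P = [[1], [4]].
After inserting 2: P = [[1, 2], [4]].
After inserting 3: P = [[1, 2, 3], [4]].

The final insertion tableau P = [[1, 2, 3], [4]] has shape [3, 1].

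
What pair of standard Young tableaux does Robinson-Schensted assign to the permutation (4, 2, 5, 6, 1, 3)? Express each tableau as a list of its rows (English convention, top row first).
P = [[1, 3, 6], [2, 5], [4]], Q = [[1, 3, 4], [2, 6], [5]]

Insert each entry of the permutation into P by Schensted row insertion, recording in Q the position of each new cell.

Insert 4: appended to row 1. P = [[4]], Q = [[1]].
Insert 2: 2 bumps 4 from row 1; 4 starts row 2. P = [[2], [4]], Q = [[1], [2]].
Insert 5: appended to row 1. P = [[2, 5], [4]], Q = [[1, 3], [2]].
Insert 6: appended to row 1. P = [[2, 5, 6], [4]], Q = [[1, 3, 4], [2]].
Insert 1: 1 bumps 2 from row 1; 2 bumps 4 from row 2; 4 starts row 3. P = [[1, 5, 6], [2], [4]], Q = [[1, 3, 4], [2], [5]].
Insert 3: 3 bumps 5 from row 1; 5 appends to row 2. P = [[1, 3, 6], [2, 5], [4]], Q = [[1, 3, 4], [2, 6], [5]].

So P = [[1, 3, 6], [2, 5], [4]], Q = [[1, 3, 4], [2, 6], [5]].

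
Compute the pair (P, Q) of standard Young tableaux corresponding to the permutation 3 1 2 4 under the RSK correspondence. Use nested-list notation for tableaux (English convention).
Insert each entry of the permutation into P by Schensted row insertion, recording in Q the position of each new cell.

Insert 3: appended to row 1. P = [[3]], Q = [[1]].
Insert 1: 1 bumps 3 from row 1; 3 starts row 2. P = [[1], [3]], Q = [[1], [2]].
Insert 2: appended to row 1. P = [[1, 2], [3]], Q = [[1, 3], [2]].
Insert 4: appended to row 1. P = [[1, 2, 4], [3]], Q = [[1, 3, 4], [2]].

So P = [[1, 2, 4], [3]], Q = [[1, 3, 4], [2]].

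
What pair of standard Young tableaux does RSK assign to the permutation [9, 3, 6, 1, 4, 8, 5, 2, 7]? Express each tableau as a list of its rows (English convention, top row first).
P = [[1, 2, 5, 7], [3, 4, 8], [6], [9]], Q = [[1, 3, 6, 9], [2, 5, 7], [4], [8]]

Insert each entry of the permutation into P by Schensted row insertion, recording in Q the position of each new cell.

Insert 9: appended to row 1. P = [[9]], Q = [[1]].
Insert 3: 3 bumps 9 from row 1; 9 starts row 2. P = [[3], [9]], Q = [[1], [2]].
Insert 6: appended to row 1. P = [[3, 6], [9]], Q = [[1, 3], [2]].
Insert 1: 1 bumps 3 from row 1; 3 bumps 9 from row 2; 9 starts row 3. P = [[1, 6], [3], [9]], Q = [[1, 3], [2], [4]].
Insert 4: 4 bumps 6 from row 1; 6 appends to row 2. P = [[1, 4], [3, 6], [9]], Q = [[1, 3], [2, 5], [4]].
Insert 8: appended to row 1. P = [[1, 4, 8], [3, 6], [9]], Q = [[1, 3, 6], [2, 5], [4]].
Insert 5: 5 bumps 8 from row 1; 8 appends to row 2. P = [[1, 4, 5], [3, 6, 8], [9]], Q = [[1, 3, 6], [2, 5, 7], [4]].
Insert 2: 2 bumps 4 from row 1; 4 bumps 6 from row 2; 6 bumps 9 from row 3; 9 starts row 4. P = [[1, 2, 5], [3, 4, 8], [6], [9]], Q = [[1, 3, 6], [2, 5, 7], [4], [8]].
Insert 7: appended to row 1. P = [[1, 2, 5, 7], [3, 4, 8], [6], [9]], Q = [[1, 3, 6, 9], [2, 5, 7], [4], [8]].

So P = [[1, 2, 5, 7], [3, 4, 8], [6], [9]], Q = [[1, 3, 6, 9], [2, 5, 7], [4], [8]].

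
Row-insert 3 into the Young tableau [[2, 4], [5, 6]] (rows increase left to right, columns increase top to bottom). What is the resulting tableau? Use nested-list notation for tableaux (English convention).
[[2, 3], [4, 6], [5]]

In row 1, 3 replaces 4 (the leftmost entry greater than 3); 4 is bumped to row 2. In row 2, 4 replaces 5 (the leftmost entry greater than 4); 5 is bumped to row 3. 5 starts a new row 3. The new tableau is [[2, 3], [4, 6], [5]].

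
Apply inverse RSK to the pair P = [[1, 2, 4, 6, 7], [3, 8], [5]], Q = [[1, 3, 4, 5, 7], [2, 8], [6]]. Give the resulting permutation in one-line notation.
Reverse the RSK construction: for i from n down to 1, find the cell of Q containing i, remove the entry at that cell from P, and reverse-bump it up through P; the value ejected from row 1 is w(i).

Step i=8: Q has 8 at row 2, column 2; remove 8 from row 2 of P and reverse-bump: 8 enters row 1 and ejects 7. So w(8) = 7. P is now [[1, 2, 4, 6, 8], [3], [5]].
Step i=7: Q has 7 at row 1, column 5; remove that cell from P, ejecting 8. So w(7) = 8. P is now [[1, 2, 4, 6], [3], [5]].
Step i=6: Q has 6 at row 3, column 1; remove 5 from row 3 of P and reverse-bump: 5 enters row 2 and ejects 3; 3 enters row 1 and ejects 2. So w(6) = 2. P is now [[1, 3, 4, 6], [5]].
Step i=5: Q has 5 at row 1, column 4; remove that cell from P, ejecting 6. So w(5) = 6. P is now [[1, 3, 4], [5]].
Step i=4: Q has 4 at row 1, column 3; remove that cell from P, ejecting 4. So w(4) = 4. P is now [[1, 3], [5]].
Step i=3: Q has 3 at row 1, column 2; remove that cell from P, ejecting 3. So w(3) = 3. P is now [[1], [5]].
Step i=2: Q has 2 at row 2, column 1; remove 5 from row 2 of P and reverse-bump: 5 enters row 1 and ejects 1. So w(2) = 1. P is now [[5]].
Step i=1: Q has 1 at row 1, column 1; remove that cell from P, ejecting 5. So w(1) = 5. P is now [].

So w = 5 1 3 4 6 2 8 7.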